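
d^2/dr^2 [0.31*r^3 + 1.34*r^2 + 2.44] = 1.86*r + 2.68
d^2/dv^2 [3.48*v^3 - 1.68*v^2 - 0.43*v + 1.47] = 20.88*v - 3.36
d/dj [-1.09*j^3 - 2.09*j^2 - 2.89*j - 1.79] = -3.27*j^2 - 4.18*j - 2.89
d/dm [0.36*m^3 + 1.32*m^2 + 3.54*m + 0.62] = 1.08*m^2 + 2.64*m + 3.54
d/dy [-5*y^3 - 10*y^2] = 5*y*(-3*y - 4)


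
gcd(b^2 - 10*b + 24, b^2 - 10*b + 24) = b^2 - 10*b + 24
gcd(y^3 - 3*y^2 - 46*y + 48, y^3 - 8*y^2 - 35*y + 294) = y + 6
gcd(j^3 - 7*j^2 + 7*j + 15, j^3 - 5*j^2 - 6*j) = j + 1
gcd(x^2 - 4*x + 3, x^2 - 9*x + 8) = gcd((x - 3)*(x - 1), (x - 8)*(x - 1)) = x - 1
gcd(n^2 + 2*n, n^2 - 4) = n + 2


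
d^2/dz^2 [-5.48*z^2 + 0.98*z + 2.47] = -10.9600000000000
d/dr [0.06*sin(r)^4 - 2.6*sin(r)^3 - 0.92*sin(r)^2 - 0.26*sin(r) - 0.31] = (0.24*sin(r)^3 - 7.8*sin(r)^2 - 1.84*sin(r) - 0.26)*cos(r)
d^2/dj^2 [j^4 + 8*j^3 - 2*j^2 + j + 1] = 12*j^2 + 48*j - 4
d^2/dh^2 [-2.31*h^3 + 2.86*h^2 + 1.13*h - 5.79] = 5.72 - 13.86*h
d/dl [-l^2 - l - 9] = -2*l - 1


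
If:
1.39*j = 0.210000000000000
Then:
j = 0.15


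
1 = 1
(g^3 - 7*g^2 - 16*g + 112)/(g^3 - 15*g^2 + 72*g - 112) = (g + 4)/(g - 4)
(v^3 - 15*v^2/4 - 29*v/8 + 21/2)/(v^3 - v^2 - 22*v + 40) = (v^2 + v/4 - 21/8)/(v^2 + 3*v - 10)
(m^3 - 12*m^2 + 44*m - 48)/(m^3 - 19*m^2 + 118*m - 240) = (m^2 - 6*m + 8)/(m^2 - 13*m + 40)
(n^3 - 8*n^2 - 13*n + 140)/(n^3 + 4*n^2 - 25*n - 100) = (n - 7)/(n + 5)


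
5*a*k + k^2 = k*(5*a + k)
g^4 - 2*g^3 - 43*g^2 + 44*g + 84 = (g - 7)*(g - 2)*(g + 1)*(g + 6)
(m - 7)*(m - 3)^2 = m^3 - 13*m^2 + 51*m - 63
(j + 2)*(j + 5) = j^2 + 7*j + 10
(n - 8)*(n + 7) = n^2 - n - 56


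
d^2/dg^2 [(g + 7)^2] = 2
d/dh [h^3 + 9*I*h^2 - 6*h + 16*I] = 3*h^2 + 18*I*h - 6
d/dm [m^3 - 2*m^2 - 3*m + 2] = 3*m^2 - 4*m - 3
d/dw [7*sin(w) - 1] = 7*cos(w)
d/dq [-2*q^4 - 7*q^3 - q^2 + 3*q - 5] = -8*q^3 - 21*q^2 - 2*q + 3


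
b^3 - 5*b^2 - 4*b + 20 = (b - 5)*(b - 2)*(b + 2)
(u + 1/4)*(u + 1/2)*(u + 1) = u^3 + 7*u^2/4 + 7*u/8 + 1/8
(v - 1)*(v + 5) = v^2 + 4*v - 5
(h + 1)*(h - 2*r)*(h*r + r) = h^3*r - 2*h^2*r^2 + 2*h^2*r - 4*h*r^2 + h*r - 2*r^2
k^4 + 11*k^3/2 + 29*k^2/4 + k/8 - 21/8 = (k - 1/2)*(k + 1)*(k + 3/2)*(k + 7/2)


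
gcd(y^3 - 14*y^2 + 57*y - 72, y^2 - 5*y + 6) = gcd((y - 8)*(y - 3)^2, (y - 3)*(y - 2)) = y - 3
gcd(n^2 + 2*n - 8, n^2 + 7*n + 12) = n + 4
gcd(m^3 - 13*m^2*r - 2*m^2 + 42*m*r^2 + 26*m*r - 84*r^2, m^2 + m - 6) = m - 2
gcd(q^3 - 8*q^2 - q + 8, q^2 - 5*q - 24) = q - 8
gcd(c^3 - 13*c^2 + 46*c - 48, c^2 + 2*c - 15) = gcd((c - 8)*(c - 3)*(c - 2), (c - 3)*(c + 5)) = c - 3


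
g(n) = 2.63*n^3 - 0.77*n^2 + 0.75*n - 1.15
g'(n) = 7.89*n^2 - 1.54*n + 0.75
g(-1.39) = -10.74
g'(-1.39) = 18.13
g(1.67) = 10.20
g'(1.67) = 20.18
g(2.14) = 22.70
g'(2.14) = 33.59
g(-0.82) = -3.73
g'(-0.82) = 7.32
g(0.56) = -0.51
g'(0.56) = 2.36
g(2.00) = 18.31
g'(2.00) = 29.23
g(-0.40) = -1.74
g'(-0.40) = 2.63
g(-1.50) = -12.88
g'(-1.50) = 20.81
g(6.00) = 543.71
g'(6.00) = 275.55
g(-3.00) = -81.34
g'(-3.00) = 76.38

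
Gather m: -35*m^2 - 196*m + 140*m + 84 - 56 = -35*m^2 - 56*m + 28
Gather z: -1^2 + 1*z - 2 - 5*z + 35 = 32 - 4*z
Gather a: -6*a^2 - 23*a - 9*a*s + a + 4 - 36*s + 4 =-6*a^2 + a*(-9*s - 22) - 36*s + 8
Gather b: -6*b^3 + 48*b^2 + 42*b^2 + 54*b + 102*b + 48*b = -6*b^3 + 90*b^2 + 204*b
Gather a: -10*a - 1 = -10*a - 1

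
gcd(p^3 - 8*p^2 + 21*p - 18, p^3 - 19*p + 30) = p^2 - 5*p + 6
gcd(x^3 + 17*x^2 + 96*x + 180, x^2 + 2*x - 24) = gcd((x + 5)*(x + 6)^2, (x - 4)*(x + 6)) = x + 6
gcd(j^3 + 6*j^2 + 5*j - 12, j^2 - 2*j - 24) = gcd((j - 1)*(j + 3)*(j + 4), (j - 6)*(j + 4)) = j + 4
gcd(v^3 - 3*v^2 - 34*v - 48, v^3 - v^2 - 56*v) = v - 8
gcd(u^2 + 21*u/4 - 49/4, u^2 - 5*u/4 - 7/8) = u - 7/4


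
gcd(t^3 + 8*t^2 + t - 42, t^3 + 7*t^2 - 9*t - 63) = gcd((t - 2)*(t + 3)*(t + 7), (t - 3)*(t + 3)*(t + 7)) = t^2 + 10*t + 21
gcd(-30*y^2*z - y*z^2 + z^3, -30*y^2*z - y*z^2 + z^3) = 30*y^2*z + y*z^2 - z^3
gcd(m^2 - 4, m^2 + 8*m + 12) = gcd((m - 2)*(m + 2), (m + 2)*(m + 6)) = m + 2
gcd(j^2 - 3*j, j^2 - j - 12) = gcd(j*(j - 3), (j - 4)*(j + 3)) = 1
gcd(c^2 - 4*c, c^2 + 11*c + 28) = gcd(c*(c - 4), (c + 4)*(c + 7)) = 1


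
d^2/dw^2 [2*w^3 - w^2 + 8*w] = 12*w - 2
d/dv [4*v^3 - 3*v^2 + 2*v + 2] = 12*v^2 - 6*v + 2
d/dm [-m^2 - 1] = -2*m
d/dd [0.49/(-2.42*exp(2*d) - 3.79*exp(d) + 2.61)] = (2.3716*exp(d) + 1.8571)*exp(d)/(2.42*exp(2*d) + 3.79*exp(d) - 2.61)^2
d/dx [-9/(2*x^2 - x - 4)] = 9*(4*x - 1)/(-2*x^2 + x + 4)^2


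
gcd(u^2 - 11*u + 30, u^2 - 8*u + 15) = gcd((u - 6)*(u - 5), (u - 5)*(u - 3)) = u - 5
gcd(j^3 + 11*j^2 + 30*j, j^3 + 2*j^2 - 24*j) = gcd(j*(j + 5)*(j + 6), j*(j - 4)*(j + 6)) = j^2 + 6*j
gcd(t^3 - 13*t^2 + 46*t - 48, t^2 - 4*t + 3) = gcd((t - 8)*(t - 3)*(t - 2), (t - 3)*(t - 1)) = t - 3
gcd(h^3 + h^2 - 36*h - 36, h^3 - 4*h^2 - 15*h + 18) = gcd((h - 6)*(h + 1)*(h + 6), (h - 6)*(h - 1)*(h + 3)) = h - 6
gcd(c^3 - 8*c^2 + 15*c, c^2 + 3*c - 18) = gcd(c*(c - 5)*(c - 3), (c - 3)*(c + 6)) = c - 3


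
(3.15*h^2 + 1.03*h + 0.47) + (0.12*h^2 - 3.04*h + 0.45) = 3.27*h^2 - 2.01*h + 0.92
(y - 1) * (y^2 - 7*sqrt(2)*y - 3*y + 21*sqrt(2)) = y^3 - 7*sqrt(2)*y^2 - 4*y^2 + 3*y + 28*sqrt(2)*y - 21*sqrt(2)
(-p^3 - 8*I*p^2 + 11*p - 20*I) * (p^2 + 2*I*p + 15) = -p^5 - 10*I*p^4 + 12*p^3 - 118*I*p^2 + 205*p - 300*I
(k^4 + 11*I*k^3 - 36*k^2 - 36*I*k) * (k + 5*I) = k^5 + 16*I*k^4 - 91*k^3 - 216*I*k^2 + 180*k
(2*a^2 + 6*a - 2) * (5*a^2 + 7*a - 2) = 10*a^4 + 44*a^3 + 28*a^2 - 26*a + 4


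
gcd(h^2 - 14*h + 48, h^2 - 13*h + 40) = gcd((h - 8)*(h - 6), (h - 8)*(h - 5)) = h - 8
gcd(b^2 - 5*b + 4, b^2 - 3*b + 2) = b - 1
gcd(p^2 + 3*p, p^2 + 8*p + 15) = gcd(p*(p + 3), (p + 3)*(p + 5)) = p + 3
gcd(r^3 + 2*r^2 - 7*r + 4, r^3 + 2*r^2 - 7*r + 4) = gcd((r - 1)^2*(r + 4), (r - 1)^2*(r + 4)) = r^3 + 2*r^2 - 7*r + 4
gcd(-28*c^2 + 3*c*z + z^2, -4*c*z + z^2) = -4*c + z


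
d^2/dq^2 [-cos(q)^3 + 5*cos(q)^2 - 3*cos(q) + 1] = 15*cos(q)/4 - 10*cos(2*q) + 9*cos(3*q)/4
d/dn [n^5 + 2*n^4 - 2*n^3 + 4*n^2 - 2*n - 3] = 5*n^4 + 8*n^3 - 6*n^2 + 8*n - 2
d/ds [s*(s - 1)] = 2*s - 1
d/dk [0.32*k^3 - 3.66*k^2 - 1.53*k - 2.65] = 0.96*k^2 - 7.32*k - 1.53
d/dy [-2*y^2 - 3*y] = -4*y - 3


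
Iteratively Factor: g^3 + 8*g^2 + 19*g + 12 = (g + 1)*(g^2 + 7*g + 12) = (g + 1)*(g + 3)*(g + 4)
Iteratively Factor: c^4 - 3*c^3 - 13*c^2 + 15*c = (c - 1)*(c^3 - 2*c^2 - 15*c) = (c - 1)*(c + 3)*(c^2 - 5*c) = c*(c - 1)*(c + 3)*(c - 5)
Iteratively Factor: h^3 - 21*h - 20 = (h + 4)*(h^2 - 4*h - 5) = (h + 1)*(h + 4)*(h - 5)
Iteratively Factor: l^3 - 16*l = (l)*(l^2 - 16) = l*(l - 4)*(l + 4)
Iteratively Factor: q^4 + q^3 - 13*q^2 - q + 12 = (q + 4)*(q^3 - 3*q^2 - q + 3) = (q - 3)*(q + 4)*(q^2 - 1) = (q - 3)*(q - 1)*(q + 4)*(q + 1)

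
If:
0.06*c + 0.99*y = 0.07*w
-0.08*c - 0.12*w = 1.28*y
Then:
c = -16.28125*y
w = 0.1875*y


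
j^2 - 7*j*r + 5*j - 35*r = (j + 5)*(j - 7*r)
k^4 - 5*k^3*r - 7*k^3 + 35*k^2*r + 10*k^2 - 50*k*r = k*(k - 5)*(k - 2)*(k - 5*r)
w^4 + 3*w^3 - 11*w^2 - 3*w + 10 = (w - 2)*(w - 1)*(w + 1)*(w + 5)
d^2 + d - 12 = (d - 3)*(d + 4)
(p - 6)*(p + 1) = p^2 - 5*p - 6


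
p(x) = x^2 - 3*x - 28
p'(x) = 2*x - 3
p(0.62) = -29.48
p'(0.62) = -1.76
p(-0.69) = -25.45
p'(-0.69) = -4.38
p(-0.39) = -26.68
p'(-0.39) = -3.78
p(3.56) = -26.01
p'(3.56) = 4.12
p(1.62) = -30.24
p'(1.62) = 0.24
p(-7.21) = 45.61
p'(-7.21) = -17.42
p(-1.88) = -18.83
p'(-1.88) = -6.76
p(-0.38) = -26.72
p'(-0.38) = -3.76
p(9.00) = 26.00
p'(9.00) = 15.00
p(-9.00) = 80.00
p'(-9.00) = -21.00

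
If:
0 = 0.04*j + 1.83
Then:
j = -45.75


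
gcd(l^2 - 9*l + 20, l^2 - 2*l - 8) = l - 4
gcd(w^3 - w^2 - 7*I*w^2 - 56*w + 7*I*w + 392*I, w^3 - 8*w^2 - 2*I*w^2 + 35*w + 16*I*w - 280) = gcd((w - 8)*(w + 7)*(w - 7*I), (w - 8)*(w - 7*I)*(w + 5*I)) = w^2 + w*(-8 - 7*I) + 56*I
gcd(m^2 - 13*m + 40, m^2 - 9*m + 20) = m - 5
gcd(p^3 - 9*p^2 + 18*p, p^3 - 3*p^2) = p^2 - 3*p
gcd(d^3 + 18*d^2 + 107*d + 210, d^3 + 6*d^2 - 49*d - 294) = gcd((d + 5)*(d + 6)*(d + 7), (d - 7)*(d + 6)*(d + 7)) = d^2 + 13*d + 42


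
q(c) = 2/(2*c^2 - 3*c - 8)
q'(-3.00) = 0.08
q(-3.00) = 0.11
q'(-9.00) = 0.00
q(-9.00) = 0.01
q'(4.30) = -0.11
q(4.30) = 0.12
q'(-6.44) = 0.01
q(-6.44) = 0.02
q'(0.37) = 0.04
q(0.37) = -0.23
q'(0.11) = 0.07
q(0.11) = -0.24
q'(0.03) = 0.09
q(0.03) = -0.25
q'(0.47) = 0.03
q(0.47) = -0.22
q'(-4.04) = 0.03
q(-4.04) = 0.05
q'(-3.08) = 0.07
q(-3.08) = 0.10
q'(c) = 2*(3 - 4*c)/(2*c^2 - 3*c - 8)^2 = 2*(3 - 4*c)/(-2*c^2 + 3*c + 8)^2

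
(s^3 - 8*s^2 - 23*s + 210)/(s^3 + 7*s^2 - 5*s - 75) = (s^2 - 13*s + 42)/(s^2 + 2*s - 15)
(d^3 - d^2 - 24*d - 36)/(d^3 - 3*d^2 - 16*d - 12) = (d + 3)/(d + 1)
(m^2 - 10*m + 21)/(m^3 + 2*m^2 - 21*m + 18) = (m - 7)/(m^2 + 5*m - 6)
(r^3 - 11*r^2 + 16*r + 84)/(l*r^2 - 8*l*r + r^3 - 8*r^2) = (r^3 - 11*r^2 + 16*r + 84)/(r*(l*r - 8*l + r^2 - 8*r))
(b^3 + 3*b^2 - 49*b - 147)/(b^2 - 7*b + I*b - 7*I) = (b^2 + 10*b + 21)/(b + I)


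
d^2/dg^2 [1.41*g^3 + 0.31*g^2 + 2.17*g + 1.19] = 8.46*g + 0.62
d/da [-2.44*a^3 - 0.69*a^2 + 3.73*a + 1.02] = -7.32*a^2 - 1.38*a + 3.73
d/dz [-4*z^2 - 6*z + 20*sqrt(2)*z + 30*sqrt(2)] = -8*z - 6 + 20*sqrt(2)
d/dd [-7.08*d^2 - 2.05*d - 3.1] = -14.16*d - 2.05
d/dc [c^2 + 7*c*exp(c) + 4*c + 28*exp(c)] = 7*c*exp(c) + 2*c + 35*exp(c) + 4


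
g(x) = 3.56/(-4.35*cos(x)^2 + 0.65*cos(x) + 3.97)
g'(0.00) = 0.00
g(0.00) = 13.19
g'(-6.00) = -22.49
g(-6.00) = 6.10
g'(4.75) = -0.07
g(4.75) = 0.89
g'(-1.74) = -0.53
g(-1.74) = 0.95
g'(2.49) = 33.06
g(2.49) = 5.06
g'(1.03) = -1.18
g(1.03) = 1.13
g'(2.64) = 4559.75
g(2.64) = 63.86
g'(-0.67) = 4.18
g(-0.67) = 1.97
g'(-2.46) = -23.44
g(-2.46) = 4.23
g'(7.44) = -0.75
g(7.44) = 1.01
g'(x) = 3.56*(-8.7*sin(x)*cos(x) + 0.65*sin(x))/(-4.35*cos(x)^2 + 0.65*cos(x) + 3.97)^2 = (2.314 - 30.972*cos(x))*sin(x)/(-4.35*cos(x)^2 + 0.65*cos(x) + 3.97)^2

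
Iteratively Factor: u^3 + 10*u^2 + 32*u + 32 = (u + 2)*(u^2 + 8*u + 16) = (u + 2)*(u + 4)*(u + 4)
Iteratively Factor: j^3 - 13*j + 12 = (j - 1)*(j^2 + j - 12) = (j - 3)*(j - 1)*(j + 4)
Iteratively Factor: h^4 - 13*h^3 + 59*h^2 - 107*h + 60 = (h - 4)*(h^3 - 9*h^2 + 23*h - 15) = (h - 4)*(h - 1)*(h^2 - 8*h + 15) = (h - 4)*(h - 3)*(h - 1)*(h - 5)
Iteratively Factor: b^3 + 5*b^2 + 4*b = (b + 1)*(b^2 + 4*b) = (b + 1)*(b + 4)*(b)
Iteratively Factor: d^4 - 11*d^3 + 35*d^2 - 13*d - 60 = (d - 5)*(d^3 - 6*d^2 + 5*d + 12) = (d - 5)*(d - 3)*(d^2 - 3*d - 4) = (d - 5)*(d - 4)*(d - 3)*(d + 1)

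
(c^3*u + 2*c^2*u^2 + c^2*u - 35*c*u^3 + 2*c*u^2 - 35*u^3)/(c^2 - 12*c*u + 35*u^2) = u*(-c^2 - 7*c*u - c - 7*u)/(-c + 7*u)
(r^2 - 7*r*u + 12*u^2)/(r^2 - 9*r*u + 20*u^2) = (r - 3*u)/(r - 5*u)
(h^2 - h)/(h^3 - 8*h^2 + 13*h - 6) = h/(h^2 - 7*h + 6)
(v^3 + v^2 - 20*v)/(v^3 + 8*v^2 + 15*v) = (v - 4)/(v + 3)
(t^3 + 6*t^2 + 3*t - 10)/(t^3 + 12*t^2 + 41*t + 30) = (t^2 + t - 2)/(t^2 + 7*t + 6)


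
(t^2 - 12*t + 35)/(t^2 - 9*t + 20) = (t - 7)/(t - 4)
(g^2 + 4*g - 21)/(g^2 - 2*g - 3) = (g + 7)/(g + 1)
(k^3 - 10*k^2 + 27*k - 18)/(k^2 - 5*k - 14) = (-k^3 + 10*k^2 - 27*k + 18)/(-k^2 + 5*k + 14)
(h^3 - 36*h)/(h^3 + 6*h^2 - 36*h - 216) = h/(h + 6)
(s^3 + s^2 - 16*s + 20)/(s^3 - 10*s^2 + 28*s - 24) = (s + 5)/(s - 6)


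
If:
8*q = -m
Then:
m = -8*q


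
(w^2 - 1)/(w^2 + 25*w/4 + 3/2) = 4*(w^2 - 1)/(4*w^2 + 25*w + 6)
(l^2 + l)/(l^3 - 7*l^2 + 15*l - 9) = l*(l + 1)/(l^3 - 7*l^2 + 15*l - 9)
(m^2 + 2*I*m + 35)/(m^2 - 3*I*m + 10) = (m + 7*I)/(m + 2*I)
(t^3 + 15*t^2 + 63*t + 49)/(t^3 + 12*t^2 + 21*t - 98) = (t + 1)/(t - 2)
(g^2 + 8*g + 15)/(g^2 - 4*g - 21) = (g + 5)/(g - 7)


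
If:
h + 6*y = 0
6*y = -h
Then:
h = -6*y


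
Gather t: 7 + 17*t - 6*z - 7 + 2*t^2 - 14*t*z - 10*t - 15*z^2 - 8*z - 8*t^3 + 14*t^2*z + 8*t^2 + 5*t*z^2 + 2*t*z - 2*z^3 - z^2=-8*t^3 + t^2*(14*z + 10) + t*(5*z^2 - 12*z + 7) - 2*z^3 - 16*z^2 - 14*z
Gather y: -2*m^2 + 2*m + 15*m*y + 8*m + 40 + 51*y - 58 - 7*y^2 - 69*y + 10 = -2*m^2 + 10*m - 7*y^2 + y*(15*m - 18) - 8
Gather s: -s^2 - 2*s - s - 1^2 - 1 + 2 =-s^2 - 3*s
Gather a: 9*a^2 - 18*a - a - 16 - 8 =9*a^2 - 19*a - 24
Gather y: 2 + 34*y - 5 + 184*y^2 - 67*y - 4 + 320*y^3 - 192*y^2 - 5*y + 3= 320*y^3 - 8*y^2 - 38*y - 4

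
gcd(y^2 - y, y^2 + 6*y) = y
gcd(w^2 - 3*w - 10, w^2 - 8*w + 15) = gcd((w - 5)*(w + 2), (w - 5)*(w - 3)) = w - 5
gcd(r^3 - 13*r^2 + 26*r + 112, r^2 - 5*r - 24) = r - 8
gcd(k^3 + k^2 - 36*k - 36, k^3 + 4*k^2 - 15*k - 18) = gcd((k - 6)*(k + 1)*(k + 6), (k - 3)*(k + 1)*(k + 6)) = k^2 + 7*k + 6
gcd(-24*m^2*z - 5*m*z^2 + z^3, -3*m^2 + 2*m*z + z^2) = 3*m + z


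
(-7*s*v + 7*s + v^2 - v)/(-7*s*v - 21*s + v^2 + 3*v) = (v - 1)/(v + 3)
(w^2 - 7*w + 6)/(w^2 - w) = (w - 6)/w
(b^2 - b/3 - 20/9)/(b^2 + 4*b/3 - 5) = (b + 4/3)/(b + 3)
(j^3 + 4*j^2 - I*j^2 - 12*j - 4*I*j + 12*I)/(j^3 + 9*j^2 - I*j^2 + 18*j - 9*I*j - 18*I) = (j - 2)/(j + 3)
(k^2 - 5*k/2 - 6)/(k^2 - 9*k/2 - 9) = (k - 4)/(k - 6)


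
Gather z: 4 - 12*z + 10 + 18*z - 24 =6*z - 10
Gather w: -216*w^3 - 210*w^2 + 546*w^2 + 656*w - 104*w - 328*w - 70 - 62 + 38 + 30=-216*w^3 + 336*w^2 + 224*w - 64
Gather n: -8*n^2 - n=-8*n^2 - n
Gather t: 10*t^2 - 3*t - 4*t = 10*t^2 - 7*t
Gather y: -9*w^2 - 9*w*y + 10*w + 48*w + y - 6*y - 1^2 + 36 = -9*w^2 + 58*w + y*(-9*w - 5) + 35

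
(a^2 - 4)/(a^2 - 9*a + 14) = (a + 2)/(a - 7)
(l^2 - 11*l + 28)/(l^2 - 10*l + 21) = (l - 4)/(l - 3)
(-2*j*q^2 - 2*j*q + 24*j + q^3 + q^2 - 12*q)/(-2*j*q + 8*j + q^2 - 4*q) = (q^2 + q - 12)/(q - 4)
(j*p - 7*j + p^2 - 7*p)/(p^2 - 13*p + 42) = (j + p)/(p - 6)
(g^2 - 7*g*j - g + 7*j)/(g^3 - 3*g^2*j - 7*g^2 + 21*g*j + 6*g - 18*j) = (g - 7*j)/(g^2 - 3*g*j - 6*g + 18*j)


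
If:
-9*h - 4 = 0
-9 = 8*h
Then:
No Solution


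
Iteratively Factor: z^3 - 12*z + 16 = (z - 2)*(z^2 + 2*z - 8) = (z - 2)^2*(z + 4)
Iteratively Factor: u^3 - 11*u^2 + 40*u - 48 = (u - 4)*(u^2 - 7*u + 12) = (u - 4)*(u - 3)*(u - 4)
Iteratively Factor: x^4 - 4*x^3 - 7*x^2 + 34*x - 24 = (x - 4)*(x^3 - 7*x + 6) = (x - 4)*(x - 2)*(x^2 + 2*x - 3) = (x - 4)*(x - 2)*(x - 1)*(x + 3)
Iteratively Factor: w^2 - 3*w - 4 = (w + 1)*(w - 4)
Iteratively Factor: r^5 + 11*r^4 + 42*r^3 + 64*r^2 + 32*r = (r + 1)*(r^4 + 10*r^3 + 32*r^2 + 32*r) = (r + 1)*(r + 2)*(r^3 + 8*r^2 + 16*r) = r*(r + 1)*(r + 2)*(r^2 + 8*r + 16) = r*(r + 1)*(r + 2)*(r + 4)*(r + 4)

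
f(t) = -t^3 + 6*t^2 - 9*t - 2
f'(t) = -3*t^2 + 12*t - 9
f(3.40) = -2.54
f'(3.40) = -2.88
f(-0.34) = 1.79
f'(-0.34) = -13.43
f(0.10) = -2.84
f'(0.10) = -7.83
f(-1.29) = 21.74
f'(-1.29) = -29.47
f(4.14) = -7.38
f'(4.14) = -10.74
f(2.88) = -2.04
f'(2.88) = 0.68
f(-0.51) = 4.28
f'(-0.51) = -15.90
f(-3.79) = 172.73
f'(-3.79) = -97.57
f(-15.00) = 4858.00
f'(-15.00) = -864.00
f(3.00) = -2.00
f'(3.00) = 0.00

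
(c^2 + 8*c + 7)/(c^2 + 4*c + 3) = (c + 7)/(c + 3)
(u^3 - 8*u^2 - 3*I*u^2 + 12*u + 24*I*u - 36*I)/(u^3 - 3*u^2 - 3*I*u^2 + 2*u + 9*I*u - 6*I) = (u - 6)/(u - 1)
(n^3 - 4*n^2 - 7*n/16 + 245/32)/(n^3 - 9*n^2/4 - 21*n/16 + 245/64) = 2*(2*n - 7)/(4*n - 7)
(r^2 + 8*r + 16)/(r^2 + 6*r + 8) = (r + 4)/(r + 2)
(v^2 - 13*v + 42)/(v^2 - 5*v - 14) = (v - 6)/(v + 2)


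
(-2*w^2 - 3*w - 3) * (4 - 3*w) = 6*w^3 + w^2 - 3*w - 12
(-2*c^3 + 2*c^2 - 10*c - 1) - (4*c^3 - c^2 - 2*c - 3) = -6*c^3 + 3*c^2 - 8*c + 2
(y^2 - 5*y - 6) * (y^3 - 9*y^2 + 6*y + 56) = y^5 - 14*y^4 + 45*y^3 + 80*y^2 - 316*y - 336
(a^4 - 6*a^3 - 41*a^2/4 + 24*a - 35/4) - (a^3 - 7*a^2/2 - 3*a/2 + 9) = a^4 - 7*a^3 - 27*a^2/4 + 51*a/2 - 71/4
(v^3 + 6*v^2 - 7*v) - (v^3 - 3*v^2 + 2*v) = 9*v^2 - 9*v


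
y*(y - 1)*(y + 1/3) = y^3 - 2*y^2/3 - y/3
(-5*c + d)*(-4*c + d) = 20*c^2 - 9*c*d + d^2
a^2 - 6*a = a*(a - 6)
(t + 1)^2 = t^2 + 2*t + 1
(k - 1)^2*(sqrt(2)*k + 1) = sqrt(2)*k^3 - 2*sqrt(2)*k^2 + k^2 - 2*k + sqrt(2)*k + 1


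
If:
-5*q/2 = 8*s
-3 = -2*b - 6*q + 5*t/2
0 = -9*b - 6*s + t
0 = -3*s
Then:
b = -6/41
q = 0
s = 0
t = -54/41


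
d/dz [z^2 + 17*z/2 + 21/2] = 2*z + 17/2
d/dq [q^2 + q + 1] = 2*q + 1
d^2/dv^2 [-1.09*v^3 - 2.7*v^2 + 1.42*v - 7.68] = -6.54*v - 5.4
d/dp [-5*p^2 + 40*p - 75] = 40 - 10*p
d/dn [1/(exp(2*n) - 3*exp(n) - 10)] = (3 - 2*exp(n))*exp(n)/(-exp(2*n) + 3*exp(n) + 10)^2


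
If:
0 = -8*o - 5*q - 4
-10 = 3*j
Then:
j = -10/3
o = -5*q/8 - 1/2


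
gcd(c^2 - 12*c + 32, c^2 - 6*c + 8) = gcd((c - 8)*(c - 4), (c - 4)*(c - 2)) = c - 4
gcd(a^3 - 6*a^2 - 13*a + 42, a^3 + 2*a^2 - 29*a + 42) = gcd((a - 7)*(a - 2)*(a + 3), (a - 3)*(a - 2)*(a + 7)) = a - 2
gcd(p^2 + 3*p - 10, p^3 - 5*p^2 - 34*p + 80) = p^2 + 3*p - 10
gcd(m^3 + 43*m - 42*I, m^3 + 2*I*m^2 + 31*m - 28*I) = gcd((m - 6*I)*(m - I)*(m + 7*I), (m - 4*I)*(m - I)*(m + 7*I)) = m^2 + 6*I*m + 7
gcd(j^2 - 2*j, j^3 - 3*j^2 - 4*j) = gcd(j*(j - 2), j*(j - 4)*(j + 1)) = j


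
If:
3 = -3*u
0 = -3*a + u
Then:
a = -1/3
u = -1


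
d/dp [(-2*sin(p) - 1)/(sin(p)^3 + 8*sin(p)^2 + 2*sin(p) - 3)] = (4*sin(p)^3 + 19*sin(p)^2 + 16*sin(p) + 8)*cos(p)/(sin(p)^3 + 8*sin(p)^2 + 2*sin(p) - 3)^2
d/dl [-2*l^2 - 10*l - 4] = -4*l - 10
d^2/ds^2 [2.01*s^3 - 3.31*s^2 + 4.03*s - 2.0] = 12.06*s - 6.62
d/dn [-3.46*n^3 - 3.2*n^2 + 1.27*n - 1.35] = -10.38*n^2 - 6.4*n + 1.27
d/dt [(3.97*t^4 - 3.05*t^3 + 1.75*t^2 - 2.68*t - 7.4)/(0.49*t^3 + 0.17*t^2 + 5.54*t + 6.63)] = (1.9453*t^6 + 1.3498*t^5 + 64.6054*t^4 + 74.1168*t^3 - 39.6359*t^2 + 25.721*t + 23.2276)/(0.2401*t^6 + 0.1666*t^5 + 5.4581*t^4 + 8.381*t^3 + 32.9458*t^2 + 73.4604*t + 43.9569)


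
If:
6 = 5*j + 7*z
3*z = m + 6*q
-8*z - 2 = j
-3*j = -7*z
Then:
No Solution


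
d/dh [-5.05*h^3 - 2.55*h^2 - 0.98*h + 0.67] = -15.15*h^2 - 5.1*h - 0.98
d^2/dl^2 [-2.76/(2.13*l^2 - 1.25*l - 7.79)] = (-25.043688*l^2 + 14.697*l + 2.76*(4.26*l - 1.25)*(8.52*l - 2.5) + 91.591704)/(-2.13*l^2 + 1.25*l + 7.79)^3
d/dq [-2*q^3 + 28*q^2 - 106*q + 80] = -6*q^2 + 56*q - 106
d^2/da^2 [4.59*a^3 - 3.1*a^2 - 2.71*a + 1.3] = 27.54*a - 6.2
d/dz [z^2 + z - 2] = 2*z + 1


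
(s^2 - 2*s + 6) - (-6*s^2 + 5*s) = 7*s^2 - 7*s + 6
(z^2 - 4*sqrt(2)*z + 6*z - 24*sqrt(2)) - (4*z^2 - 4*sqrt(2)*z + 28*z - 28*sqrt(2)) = -3*z^2 - 22*z + 4*sqrt(2)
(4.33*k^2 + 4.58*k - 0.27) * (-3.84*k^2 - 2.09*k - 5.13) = -16.6272*k^4 - 26.6369*k^3 - 30.7483*k^2 - 22.9311*k + 1.3851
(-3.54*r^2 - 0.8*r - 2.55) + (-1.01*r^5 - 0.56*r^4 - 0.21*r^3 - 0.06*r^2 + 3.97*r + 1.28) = -1.01*r^5 - 0.56*r^4 - 0.21*r^3 - 3.6*r^2 + 3.17*r - 1.27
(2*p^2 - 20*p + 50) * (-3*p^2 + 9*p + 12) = -6*p^4 + 78*p^3 - 306*p^2 + 210*p + 600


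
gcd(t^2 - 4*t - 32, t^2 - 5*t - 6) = 1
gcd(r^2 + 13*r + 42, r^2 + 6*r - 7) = r + 7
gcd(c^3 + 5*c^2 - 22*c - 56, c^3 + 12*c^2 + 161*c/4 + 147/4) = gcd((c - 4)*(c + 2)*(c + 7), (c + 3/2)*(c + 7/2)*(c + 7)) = c + 7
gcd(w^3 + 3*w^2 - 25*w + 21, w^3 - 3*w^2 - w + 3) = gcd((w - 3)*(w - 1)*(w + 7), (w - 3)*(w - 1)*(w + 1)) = w^2 - 4*w + 3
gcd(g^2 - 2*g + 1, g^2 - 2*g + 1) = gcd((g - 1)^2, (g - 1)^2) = g^2 - 2*g + 1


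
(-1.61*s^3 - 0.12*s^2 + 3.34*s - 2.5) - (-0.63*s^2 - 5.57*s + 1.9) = -1.61*s^3 + 0.51*s^2 + 8.91*s - 4.4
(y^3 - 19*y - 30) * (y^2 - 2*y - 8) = y^5 - 2*y^4 - 27*y^3 + 8*y^2 + 212*y + 240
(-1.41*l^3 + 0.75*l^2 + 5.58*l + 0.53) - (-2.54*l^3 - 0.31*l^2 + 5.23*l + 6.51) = 1.13*l^3 + 1.06*l^2 + 0.35*l - 5.98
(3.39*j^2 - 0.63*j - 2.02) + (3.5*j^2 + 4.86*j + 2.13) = 6.89*j^2 + 4.23*j + 0.11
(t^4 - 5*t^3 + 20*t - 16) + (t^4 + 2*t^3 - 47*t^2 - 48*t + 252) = 2*t^4 - 3*t^3 - 47*t^2 - 28*t + 236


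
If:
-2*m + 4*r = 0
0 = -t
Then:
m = 2*r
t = 0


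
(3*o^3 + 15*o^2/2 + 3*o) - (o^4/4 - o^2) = -o^4/4 + 3*o^3 + 17*o^2/2 + 3*o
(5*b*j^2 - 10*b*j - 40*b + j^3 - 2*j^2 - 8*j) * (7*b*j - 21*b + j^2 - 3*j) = 35*b^2*j^3 - 175*b^2*j^2 - 70*b^2*j + 840*b^2 + 12*b*j^4 - 60*b*j^3 - 24*b*j^2 + 288*b*j + j^5 - 5*j^4 - 2*j^3 + 24*j^2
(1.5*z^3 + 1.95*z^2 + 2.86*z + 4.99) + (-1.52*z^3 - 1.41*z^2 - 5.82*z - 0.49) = -0.02*z^3 + 0.54*z^2 - 2.96*z + 4.5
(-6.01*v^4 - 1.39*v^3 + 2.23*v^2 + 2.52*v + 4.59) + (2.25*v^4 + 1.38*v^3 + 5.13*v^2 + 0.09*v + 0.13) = -3.76*v^4 - 0.01*v^3 + 7.36*v^2 + 2.61*v + 4.72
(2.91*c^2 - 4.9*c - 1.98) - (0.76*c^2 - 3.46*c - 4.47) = 2.15*c^2 - 1.44*c + 2.49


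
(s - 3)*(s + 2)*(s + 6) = s^3 + 5*s^2 - 12*s - 36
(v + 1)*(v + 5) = v^2 + 6*v + 5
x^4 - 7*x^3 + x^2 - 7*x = x*(x - 7)*(x - I)*(x + I)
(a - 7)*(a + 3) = a^2 - 4*a - 21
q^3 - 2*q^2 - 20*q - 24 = (q - 6)*(q + 2)^2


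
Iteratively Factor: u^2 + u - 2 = (u - 1)*(u + 2)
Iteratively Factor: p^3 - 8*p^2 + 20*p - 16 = (p - 2)*(p^2 - 6*p + 8) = (p - 2)^2*(p - 4)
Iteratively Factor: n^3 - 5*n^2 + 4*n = (n - 4)*(n^2 - n) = (n - 4)*(n - 1)*(n)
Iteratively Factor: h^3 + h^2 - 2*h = (h)*(h^2 + h - 2) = h*(h + 2)*(h - 1)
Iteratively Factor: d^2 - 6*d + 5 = (d - 1)*(d - 5)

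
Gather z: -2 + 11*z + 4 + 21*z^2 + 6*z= 21*z^2 + 17*z + 2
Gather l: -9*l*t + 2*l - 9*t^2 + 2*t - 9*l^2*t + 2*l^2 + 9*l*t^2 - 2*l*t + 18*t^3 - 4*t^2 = l^2*(2 - 9*t) + l*(9*t^2 - 11*t + 2) + 18*t^3 - 13*t^2 + 2*t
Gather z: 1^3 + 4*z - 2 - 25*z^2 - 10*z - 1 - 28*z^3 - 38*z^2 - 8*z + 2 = -28*z^3 - 63*z^2 - 14*z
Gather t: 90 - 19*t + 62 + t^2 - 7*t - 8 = t^2 - 26*t + 144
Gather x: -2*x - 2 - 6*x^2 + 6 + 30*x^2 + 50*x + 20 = 24*x^2 + 48*x + 24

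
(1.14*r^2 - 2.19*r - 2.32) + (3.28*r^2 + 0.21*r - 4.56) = 4.42*r^2 - 1.98*r - 6.88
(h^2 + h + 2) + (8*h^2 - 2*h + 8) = 9*h^2 - h + 10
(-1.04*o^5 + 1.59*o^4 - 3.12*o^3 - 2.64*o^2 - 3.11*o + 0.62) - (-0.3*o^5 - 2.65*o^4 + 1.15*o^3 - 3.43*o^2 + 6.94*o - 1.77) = -0.74*o^5 + 4.24*o^4 - 4.27*o^3 + 0.79*o^2 - 10.05*o + 2.39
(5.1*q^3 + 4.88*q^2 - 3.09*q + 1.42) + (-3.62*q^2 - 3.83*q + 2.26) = 5.1*q^3 + 1.26*q^2 - 6.92*q + 3.68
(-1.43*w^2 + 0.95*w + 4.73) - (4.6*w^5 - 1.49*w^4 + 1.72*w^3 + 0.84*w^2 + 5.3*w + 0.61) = -4.6*w^5 + 1.49*w^4 - 1.72*w^3 - 2.27*w^2 - 4.35*w + 4.12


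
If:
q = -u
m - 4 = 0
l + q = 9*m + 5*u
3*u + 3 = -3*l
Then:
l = 30/7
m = 4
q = 37/7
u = -37/7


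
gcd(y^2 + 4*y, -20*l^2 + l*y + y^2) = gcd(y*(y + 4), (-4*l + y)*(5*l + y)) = 1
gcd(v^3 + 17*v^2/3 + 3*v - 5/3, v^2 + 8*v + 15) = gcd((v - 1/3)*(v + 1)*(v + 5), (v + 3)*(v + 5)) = v + 5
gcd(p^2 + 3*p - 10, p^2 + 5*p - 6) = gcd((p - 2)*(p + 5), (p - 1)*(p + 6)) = 1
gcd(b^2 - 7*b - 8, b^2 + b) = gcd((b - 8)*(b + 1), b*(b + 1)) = b + 1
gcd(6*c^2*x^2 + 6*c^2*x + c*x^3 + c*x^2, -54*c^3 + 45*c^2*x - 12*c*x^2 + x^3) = 1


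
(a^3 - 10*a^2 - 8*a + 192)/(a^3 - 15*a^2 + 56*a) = (a^2 - 2*a - 24)/(a*(a - 7))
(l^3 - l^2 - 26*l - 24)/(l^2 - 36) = (l^2 + 5*l + 4)/(l + 6)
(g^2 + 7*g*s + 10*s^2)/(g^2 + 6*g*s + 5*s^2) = (g + 2*s)/(g + s)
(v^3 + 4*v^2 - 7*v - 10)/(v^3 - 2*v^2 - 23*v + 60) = (v^2 - v - 2)/(v^2 - 7*v + 12)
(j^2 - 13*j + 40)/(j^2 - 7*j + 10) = (j - 8)/(j - 2)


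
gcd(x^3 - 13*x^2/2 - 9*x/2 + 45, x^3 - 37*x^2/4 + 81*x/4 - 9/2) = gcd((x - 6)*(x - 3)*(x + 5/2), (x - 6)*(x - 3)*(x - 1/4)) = x^2 - 9*x + 18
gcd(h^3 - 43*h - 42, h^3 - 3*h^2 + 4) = h + 1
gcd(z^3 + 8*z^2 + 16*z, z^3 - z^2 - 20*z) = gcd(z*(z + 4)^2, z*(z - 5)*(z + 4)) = z^2 + 4*z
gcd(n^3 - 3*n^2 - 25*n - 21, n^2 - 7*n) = n - 7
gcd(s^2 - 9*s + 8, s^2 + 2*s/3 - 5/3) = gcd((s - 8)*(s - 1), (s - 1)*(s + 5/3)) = s - 1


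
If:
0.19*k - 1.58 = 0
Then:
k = 8.32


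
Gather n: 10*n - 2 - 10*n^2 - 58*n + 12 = -10*n^2 - 48*n + 10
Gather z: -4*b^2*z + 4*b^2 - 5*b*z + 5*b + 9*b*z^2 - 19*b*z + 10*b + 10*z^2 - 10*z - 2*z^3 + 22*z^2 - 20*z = 4*b^2 + 15*b - 2*z^3 + z^2*(9*b + 32) + z*(-4*b^2 - 24*b - 30)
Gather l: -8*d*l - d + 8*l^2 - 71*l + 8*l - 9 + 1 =-d + 8*l^2 + l*(-8*d - 63) - 8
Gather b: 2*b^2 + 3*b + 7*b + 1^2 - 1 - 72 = 2*b^2 + 10*b - 72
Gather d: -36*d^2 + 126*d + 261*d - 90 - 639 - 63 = -36*d^2 + 387*d - 792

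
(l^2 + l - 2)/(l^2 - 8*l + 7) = (l + 2)/(l - 7)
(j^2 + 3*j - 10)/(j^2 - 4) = (j + 5)/(j + 2)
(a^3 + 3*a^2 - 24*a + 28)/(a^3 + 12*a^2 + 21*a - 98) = (a - 2)/(a + 7)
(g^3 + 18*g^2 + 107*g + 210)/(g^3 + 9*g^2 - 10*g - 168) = (g + 5)/(g - 4)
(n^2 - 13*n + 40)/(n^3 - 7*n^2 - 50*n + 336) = (n - 5)/(n^2 + n - 42)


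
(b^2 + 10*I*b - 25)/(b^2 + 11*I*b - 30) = (b + 5*I)/(b + 6*I)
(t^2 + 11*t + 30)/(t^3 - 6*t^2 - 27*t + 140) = (t + 6)/(t^2 - 11*t + 28)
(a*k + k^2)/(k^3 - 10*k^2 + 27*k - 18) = k*(a + k)/(k^3 - 10*k^2 + 27*k - 18)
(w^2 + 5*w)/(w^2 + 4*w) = (w + 5)/(w + 4)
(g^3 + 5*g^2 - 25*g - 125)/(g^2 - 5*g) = g + 10 + 25/g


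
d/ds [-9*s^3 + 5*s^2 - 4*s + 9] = -27*s^2 + 10*s - 4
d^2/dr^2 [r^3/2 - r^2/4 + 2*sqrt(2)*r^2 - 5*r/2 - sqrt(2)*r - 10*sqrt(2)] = 3*r - 1/2 + 4*sqrt(2)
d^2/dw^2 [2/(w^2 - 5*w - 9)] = 4*(w^2 - 5*w - (2*w - 5)^2 - 9)/(-w^2 + 5*w + 9)^3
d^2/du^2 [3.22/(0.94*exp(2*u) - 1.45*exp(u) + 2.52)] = ((4.669 - 12.1072*exp(u))*(0.94*exp(2*u) - 1.45*exp(u) + 2.52) + 3.22*(1.88*exp(u) - 1.45)*(3.76*exp(u) - 2.9)*exp(u))*exp(u)/(0.94*exp(2*u) - 1.45*exp(u) + 2.52)^3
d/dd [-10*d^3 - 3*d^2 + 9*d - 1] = -30*d^2 - 6*d + 9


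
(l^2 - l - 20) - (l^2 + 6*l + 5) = -7*l - 25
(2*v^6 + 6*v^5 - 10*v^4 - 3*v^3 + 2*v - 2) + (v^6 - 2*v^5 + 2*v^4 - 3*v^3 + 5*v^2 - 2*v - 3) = 3*v^6 + 4*v^5 - 8*v^4 - 6*v^3 + 5*v^2 - 5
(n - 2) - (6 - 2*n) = 3*n - 8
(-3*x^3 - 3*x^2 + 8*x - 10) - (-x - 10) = -3*x^3 - 3*x^2 + 9*x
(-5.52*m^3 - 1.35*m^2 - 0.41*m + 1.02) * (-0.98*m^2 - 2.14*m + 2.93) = 5.4096*m^5 + 13.1358*m^4 - 12.8828*m^3 - 4.0777*m^2 - 3.3841*m + 2.9886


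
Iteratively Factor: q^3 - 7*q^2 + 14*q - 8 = (q - 2)*(q^2 - 5*q + 4) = (q - 2)*(q - 1)*(q - 4)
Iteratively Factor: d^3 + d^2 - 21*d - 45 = (d + 3)*(d^2 - 2*d - 15) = (d + 3)^2*(d - 5)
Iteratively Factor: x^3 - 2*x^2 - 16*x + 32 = (x + 4)*(x^2 - 6*x + 8) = (x - 4)*(x + 4)*(x - 2)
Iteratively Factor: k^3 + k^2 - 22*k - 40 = (k - 5)*(k^2 + 6*k + 8) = (k - 5)*(k + 2)*(k + 4)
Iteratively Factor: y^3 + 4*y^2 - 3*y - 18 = (y + 3)*(y^2 + y - 6) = (y - 2)*(y + 3)*(y + 3)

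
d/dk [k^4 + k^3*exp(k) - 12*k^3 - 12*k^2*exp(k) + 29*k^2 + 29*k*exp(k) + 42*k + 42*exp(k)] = k^3*exp(k) + 4*k^3 - 9*k^2*exp(k) - 36*k^2 + 5*k*exp(k) + 58*k + 71*exp(k) + 42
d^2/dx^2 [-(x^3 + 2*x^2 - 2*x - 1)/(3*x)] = -2/3 + 2/(3*x^3)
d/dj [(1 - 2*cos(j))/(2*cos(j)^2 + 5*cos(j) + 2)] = (-4*cos(j)^2 + 4*cos(j) + 9)*sin(j)/((cos(j) + 2)^2*(2*cos(j) + 1)^2)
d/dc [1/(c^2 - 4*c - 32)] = 2*(2 - c)/(-c^2 + 4*c + 32)^2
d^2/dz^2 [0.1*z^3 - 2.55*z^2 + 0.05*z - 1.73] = 0.6*z - 5.1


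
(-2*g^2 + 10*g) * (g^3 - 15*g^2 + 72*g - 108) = -2*g^5 + 40*g^4 - 294*g^3 + 936*g^2 - 1080*g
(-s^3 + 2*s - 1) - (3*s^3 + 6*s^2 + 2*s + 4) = -4*s^3 - 6*s^2 - 5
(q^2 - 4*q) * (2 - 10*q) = -10*q^3 + 42*q^2 - 8*q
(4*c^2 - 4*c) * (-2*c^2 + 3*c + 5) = -8*c^4 + 20*c^3 + 8*c^2 - 20*c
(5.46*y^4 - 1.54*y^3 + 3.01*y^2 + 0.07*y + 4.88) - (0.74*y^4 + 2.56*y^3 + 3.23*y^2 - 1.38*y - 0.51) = 4.72*y^4 - 4.1*y^3 - 0.22*y^2 + 1.45*y + 5.39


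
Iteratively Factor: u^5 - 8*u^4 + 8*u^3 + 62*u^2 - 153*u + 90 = (u - 5)*(u^4 - 3*u^3 - 7*u^2 + 27*u - 18) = (u - 5)*(u + 3)*(u^3 - 6*u^2 + 11*u - 6) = (u - 5)*(u - 3)*(u + 3)*(u^2 - 3*u + 2) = (u - 5)*(u - 3)*(u - 1)*(u + 3)*(u - 2)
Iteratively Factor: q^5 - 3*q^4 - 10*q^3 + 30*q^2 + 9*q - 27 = (q + 3)*(q^4 - 6*q^3 + 8*q^2 + 6*q - 9) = (q - 3)*(q + 3)*(q^3 - 3*q^2 - q + 3) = (q - 3)*(q - 1)*(q + 3)*(q^2 - 2*q - 3) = (q - 3)*(q - 1)*(q + 1)*(q + 3)*(q - 3)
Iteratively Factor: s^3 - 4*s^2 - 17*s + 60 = (s - 3)*(s^2 - s - 20) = (s - 5)*(s - 3)*(s + 4)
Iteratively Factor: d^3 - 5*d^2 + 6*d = (d - 3)*(d^2 - 2*d) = d*(d - 3)*(d - 2)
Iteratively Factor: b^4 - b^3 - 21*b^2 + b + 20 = (b - 5)*(b^3 + 4*b^2 - b - 4) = (b - 5)*(b + 1)*(b^2 + 3*b - 4) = (b - 5)*(b + 1)*(b + 4)*(b - 1)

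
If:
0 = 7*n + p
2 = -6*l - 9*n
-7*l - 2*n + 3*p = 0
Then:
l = -46/75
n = 14/75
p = -98/75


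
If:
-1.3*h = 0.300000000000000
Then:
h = -0.23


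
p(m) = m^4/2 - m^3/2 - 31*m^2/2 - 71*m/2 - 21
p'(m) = 2*m^3 - 3*m^2/2 - 31*m - 71/2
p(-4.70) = 99.35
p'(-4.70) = -130.58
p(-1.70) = 1.19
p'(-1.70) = 3.04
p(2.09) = -157.93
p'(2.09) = -88.58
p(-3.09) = 1.03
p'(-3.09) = -13.04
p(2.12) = -160.59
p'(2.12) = -88.91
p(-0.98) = -0.16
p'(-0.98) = -8.44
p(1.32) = -94.50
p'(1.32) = -74.43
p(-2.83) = -1.27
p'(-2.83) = -5.11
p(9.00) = 1320.00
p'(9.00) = 1022.00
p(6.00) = -252.00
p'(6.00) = 156.50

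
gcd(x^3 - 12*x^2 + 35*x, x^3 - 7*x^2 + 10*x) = x^2 - 5*x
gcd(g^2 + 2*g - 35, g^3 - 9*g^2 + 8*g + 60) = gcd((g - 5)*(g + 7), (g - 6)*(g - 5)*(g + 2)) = g - 5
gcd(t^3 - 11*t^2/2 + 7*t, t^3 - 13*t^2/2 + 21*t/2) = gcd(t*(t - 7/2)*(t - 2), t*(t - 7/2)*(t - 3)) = t^2 - 7*t/2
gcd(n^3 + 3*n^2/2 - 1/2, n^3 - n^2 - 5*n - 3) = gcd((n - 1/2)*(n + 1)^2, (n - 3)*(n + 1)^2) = n^2 + 2*n + 1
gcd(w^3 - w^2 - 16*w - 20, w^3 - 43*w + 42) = 1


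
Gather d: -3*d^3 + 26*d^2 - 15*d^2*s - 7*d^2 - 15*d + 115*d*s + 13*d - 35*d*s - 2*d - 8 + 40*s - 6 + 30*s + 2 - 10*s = -3*d^3 + d^2*(19 - 15*s) + d*(80*s - 4) + 60*s - 12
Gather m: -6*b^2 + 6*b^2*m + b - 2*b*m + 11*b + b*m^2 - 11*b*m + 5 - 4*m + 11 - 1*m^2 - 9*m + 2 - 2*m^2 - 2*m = -6*b^2 + 12*b + m^2*(b - 3) + m*(6*b^2 - 13*b - 15) + 18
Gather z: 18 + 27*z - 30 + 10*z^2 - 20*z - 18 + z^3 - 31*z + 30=z^3 + 10*z^2 - 24*z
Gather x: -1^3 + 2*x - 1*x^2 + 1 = -x^2 + 2*x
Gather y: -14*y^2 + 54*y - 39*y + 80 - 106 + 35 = -14*y^2 + 15*y + 9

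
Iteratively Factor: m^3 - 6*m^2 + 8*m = (m - 2)*(m^2 - 4*m) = m*(m - 2)*(m - 4)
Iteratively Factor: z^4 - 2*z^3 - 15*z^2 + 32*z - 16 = (z + 4)*(z^3 - 6*z^2 + 9*z - 4) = (z - 4)*(z + 4)*(z^2 - 2*z + 1) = (z - 4)*(z - 1)*(z + 4)*(z - 1)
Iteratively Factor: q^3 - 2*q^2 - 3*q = (q + 1)*(q^2 - 3*q) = q*(q + 1)*(q - 3)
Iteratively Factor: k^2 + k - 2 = (k - 1)*(k + 2)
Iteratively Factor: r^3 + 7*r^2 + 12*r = (r)*(r^2 + 7*r + 12) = r*(r + 3)*(r + 4)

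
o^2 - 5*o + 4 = (o - 4)*(o - 1)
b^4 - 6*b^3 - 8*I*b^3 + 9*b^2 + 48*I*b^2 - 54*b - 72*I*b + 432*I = (b - 6)*(b - 8*I)*(b - 3*I)*(b + 3*I)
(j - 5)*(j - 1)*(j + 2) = j^3 - 4*j^2 - 7*j + 10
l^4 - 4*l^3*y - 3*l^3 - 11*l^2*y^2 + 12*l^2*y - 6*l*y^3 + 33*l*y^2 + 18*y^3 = (l - 3)*(l - 6*y)*(l + y)^2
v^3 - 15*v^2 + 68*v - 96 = (v - 8)*(v - 4)*(v - 3)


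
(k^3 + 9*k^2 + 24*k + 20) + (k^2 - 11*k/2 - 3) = k^3 + 10*k^2 + 37*k/2 + 17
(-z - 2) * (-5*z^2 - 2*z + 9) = 5*z^3 + 12*z^2 - 5*z - 18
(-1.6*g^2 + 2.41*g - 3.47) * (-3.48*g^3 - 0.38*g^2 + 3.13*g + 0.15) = 5.568*g^5 - 7.7788*g^4 + 6.1518*g^3 + 8.6219*g^2 - 10.4996*g - 0.5205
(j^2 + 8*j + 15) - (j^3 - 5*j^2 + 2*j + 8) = -j^3 + 6*j^2 + 6*j + 7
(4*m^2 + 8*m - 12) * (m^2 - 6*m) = 4*m^4 - 16*m^3 - 60*m^2 + 72*m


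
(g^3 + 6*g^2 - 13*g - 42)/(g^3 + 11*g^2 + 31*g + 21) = (g^2 - g - 6)/(g^2 + 4*g + 3)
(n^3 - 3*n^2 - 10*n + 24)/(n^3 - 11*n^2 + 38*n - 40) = (n + 3)/(n - 5)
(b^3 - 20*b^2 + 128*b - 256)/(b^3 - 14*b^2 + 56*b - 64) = (b - 8)/(b - 2)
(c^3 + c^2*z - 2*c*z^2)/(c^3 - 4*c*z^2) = (-c + z)/(-c + 2*z)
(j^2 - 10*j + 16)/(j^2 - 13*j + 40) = (j - 2)/(j - 5)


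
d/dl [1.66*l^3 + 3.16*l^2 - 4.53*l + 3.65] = 4.98*l^2 + 6.32*l - 4.53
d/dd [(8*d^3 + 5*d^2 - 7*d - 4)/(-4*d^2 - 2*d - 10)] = (-16*d^4 - 16*d^3 - 139*d^2 - 66*d + 31)/(2*(4*d^4 + 4*d^3 + 21*d^2 + 10*d + 25))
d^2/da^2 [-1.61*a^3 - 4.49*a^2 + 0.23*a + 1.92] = -9.66*a - 8.98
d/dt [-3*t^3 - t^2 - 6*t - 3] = -9*t^2 - 2*t - 6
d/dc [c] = 1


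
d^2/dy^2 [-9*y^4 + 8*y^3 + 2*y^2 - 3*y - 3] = -108*y^2 + 48*y + 4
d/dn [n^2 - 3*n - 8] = 2*n - 3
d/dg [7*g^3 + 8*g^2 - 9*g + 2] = 21*g^2 + 16*g - 9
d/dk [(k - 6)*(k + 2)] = 2*k - 4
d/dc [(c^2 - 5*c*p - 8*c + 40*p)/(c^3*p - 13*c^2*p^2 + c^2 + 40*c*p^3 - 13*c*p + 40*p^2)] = (-c^2*p + 16*c*p - 64*p^2 - 8*p + 8)/(c^4*p^2 - 16*c^3*p^3 + 2*c^3*p + 64*c^2*p^4 - 32*c^2*p^2 + c^2 + 128*c*p^3 - 16*c*p + 64*p^2)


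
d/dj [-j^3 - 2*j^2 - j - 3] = -3*j^2 - 4*j - 1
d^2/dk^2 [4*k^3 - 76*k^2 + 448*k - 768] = 24*k - 152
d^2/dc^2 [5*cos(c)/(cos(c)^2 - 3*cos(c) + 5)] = (15*(1 - cos(c)^2)^2 + 5*cos(c)^5 - 160*cos(c)^3 + 105*cos(c)^2 + 275*cos(c) - 165)/(-cos(c)^2 + 3*cos(c) - 5)^3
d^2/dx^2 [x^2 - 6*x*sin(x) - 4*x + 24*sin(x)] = 6*x*sin(x) - 24*sin(x) - 12*cos(x) + 2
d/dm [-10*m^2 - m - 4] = -20*m - 1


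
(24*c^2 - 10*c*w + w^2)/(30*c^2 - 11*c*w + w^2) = (-4*c + w)/(-5*c + w)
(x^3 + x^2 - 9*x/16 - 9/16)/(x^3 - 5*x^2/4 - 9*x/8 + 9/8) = (4*x + 3)/(2*(2*x - 3))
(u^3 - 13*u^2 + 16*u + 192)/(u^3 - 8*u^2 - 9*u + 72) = (u - 8)/(u - 3)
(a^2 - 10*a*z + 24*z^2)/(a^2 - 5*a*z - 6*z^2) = (a - 4*z)/(a + z)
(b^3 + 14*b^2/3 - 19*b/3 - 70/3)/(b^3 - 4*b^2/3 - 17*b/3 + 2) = (3*b^2 + 8*b - 35)/(3*b^2 - 10*b + 3)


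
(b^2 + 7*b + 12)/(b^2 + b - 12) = (b + 3)/(b - 3)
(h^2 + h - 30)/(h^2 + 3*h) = (h^2 + h - 30)/(h*(h + 3))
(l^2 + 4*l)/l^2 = (l + 4)/l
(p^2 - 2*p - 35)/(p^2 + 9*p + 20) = (p - 7)/(p + 4)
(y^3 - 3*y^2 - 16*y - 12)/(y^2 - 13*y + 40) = (y^3 - 3*y^2 - 16*y - 12)/(y^2 - 13*y + 40)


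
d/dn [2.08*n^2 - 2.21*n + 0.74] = 4.16*n - 2.21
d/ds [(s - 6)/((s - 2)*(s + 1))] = (-s^2 + 12*s - 8)/(s^4 - 2*s^3 - 3*s^2 + 4*s + 4)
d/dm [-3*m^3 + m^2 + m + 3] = -9*m^2 + 2*m + 1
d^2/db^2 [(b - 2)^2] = 2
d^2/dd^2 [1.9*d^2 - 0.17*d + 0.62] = 3.80000000000000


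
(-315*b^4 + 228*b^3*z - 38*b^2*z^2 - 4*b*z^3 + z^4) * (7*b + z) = -2205*b^5 + 1281*b^4*z - 38*b^3*z^2 - 66*b^2*z^3 + 3*b*z^4 + z^5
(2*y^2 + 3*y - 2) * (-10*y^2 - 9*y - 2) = -20*y^4 - 48*y^3 - 11*y^2 + 12*y + 4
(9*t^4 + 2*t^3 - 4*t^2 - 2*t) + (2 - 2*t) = 9*t^4 + 2*t^3 - 4*t^2 - 4*t + 2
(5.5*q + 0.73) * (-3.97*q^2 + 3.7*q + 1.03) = -21.835*q^3 + 17.4519*q^2 + 8.366*q + 0.7519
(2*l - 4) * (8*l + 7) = 16*l^2 - 18*l - 28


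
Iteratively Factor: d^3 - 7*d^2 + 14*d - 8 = (d - 1)*(d^2 - 6*d + 8) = (d - 4)*(d - 1)*(d - 2)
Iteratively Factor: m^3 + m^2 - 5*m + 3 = (m - 1)*(m^2 + 2*m - 3) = (m - 1)^2*(m + 3)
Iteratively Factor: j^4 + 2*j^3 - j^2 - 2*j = (j)*(j^3 + 2*j^2 - j - 2) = j*(j + 1)*(j^2 + j - 2) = j*(j - 1)*(j + 1)*(j + 2)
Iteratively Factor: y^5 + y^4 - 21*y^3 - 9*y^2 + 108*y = (y + 4)*(y^4 - 3*y^3 - 9*y^2 + 27*y) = (y - 3)*(y + 4)*(y^3 - 9*y) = (y - 3)^2*(y + 4)*(y^2 + 3*y) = y*(y - 3)^2*(y + 4)*(y + 3)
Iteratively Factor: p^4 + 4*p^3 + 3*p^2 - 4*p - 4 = (p + 2)*(p^3 + 2*p^2 - p - 2) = (p + 1)*(p + 2)*(p^2 + p - 2) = (p - 1)*(p + 1)*(p + 2)*(p + 2)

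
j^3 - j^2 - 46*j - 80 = (j - 8)*(j + 2)*(j + 5)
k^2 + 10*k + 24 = (k + 4)*(k + 6)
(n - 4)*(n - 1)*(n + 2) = n^3 - 3*n^2 - 6*n + 8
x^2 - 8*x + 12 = (x - 6)*(x - 2)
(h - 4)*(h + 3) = h^2 - h - 12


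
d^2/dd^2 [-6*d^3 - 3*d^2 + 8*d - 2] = -36*d - 6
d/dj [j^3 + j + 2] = 3*j^2 + 1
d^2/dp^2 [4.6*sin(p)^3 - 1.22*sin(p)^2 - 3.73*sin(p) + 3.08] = 0.280000000000001*sin(p) + 10.35*sin(3*p) - 2.44*cos(2*p)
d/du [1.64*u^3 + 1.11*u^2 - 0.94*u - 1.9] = 4.92*u^2 + 2.22*u - 0.94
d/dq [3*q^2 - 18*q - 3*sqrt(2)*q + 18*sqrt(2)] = 6*q - 18 - 3*sqrt(2)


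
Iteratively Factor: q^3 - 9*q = (q)*(q^2 - 9) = q*(q - 3)*(q + 3)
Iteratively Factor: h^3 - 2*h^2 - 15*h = (h)*(h^2 - 2*h - 15) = h*(h + 3)*(h - 5)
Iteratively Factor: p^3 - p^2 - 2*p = (p)*(p^2 - p - 2) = p*(p - 2)*(p + 1)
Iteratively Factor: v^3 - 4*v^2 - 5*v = (v - 5)*(v^2 + v) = v*(v - 5)*(v + 1)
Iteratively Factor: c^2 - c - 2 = (c - 2)*(c + 1)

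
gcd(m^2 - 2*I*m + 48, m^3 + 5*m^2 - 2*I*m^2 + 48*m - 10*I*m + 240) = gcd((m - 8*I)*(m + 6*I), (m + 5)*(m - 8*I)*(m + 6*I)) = m^2 - 2*I*m + 48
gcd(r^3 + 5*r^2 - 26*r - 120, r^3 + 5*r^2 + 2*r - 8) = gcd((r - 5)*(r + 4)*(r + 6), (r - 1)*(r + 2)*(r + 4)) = r + 4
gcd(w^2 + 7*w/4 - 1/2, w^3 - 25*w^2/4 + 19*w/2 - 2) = w - 1/4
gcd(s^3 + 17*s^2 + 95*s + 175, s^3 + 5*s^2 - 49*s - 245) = s^2 + 12*s + 35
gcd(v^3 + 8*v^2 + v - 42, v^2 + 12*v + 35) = v + 7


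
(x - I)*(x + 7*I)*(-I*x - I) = -I*x^3 + 6*x^2 - I*x^2 + 6*x - 7*I*x - 7*I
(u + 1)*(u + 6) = u^2 + 7*u + 6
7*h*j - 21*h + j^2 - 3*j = (7*h + j)*(j - 3)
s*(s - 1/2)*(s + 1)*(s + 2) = s^4 + 5*s^3/2 + s^2/2 - s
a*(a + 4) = a^2 + 4*a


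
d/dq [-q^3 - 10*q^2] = q*(-3*q - 20)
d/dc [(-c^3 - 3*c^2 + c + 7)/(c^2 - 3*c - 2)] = (-c^4 + 6*c^3 + 14*c^2 - 2*c + 19)/(c^4 - 6*c^3 + 5*c^2 + 12*c + 4)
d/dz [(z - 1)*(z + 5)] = 2*z + 4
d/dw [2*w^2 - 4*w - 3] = 4*w - 4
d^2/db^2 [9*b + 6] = 0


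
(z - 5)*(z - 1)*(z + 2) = z^3 - 4*z^2 - 7*z + 10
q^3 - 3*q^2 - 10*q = q*(q - 5)*(q + 2)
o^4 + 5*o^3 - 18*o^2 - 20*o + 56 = (o - 2)^2*(o + 2)*(o + 7)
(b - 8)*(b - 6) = b^2 - 14*b + 48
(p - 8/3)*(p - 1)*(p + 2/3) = p^3 - 3*p^2 + 2*p/9 + 16/9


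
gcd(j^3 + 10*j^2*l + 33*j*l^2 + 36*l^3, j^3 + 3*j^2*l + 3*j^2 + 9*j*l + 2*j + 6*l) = j + 3*l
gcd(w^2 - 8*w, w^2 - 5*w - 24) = w - 8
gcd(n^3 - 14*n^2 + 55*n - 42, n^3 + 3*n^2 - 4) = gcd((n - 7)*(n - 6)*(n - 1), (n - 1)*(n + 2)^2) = n - 1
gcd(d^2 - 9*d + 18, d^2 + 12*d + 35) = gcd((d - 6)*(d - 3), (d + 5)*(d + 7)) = 1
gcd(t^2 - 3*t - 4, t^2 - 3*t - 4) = t^2 - 3*t - 4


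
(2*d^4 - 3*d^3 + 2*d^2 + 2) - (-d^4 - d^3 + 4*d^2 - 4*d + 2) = 3*d^4 - 2*d^3 - 2*d^2 + 4*d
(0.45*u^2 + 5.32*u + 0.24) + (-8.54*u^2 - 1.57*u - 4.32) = -8.09*u^2 + 3.75*u - 4.08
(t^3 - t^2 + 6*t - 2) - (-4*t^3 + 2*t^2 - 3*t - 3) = 5*t^3 - 3*t^2 + 9*t + 1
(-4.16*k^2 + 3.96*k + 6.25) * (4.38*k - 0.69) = -18.2208*k^3 + 20.2152*k^2 + 24.6426*k - 4.3125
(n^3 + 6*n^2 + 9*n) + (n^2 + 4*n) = n^3 + 7*n^2 + 13*n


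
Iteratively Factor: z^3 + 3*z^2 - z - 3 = (z + 3)*(z^2 - 1) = (z + 1)*(z + 3)*(z - 1)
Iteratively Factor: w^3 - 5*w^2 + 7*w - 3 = (w - 1)*(w^2 - 4*w + 3) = (w - 1)^2*(w - 3)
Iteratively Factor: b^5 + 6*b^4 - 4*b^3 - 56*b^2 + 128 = (b + 2)*(b^4 + 4*b^3 - 12*b^2 - 32*b + 64) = (b + 2)*(b + 4)*(b^3 - 12*b + 16) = (b - 2)*(b + 2)*(b + 4)*(b^2 + 2*b - 8) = (b - 2)^2*(b + 2)*(b + 4)*(b + 4)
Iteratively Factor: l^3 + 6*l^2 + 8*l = (l)*(l^2 + 6*l + 8) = l*(l + 2)*(l + 4)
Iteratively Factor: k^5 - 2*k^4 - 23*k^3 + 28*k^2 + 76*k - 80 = (k - 2)*(k^4 - 23*k^2 - 18*k + 40) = (k - 2)*(k + 2)*(k^3 - 2*k^2 - 19*k + 20) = (k - 5)*(k - 2)*(k + 2)*(k^2 + 3*k - 4) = (k - 5)*(k - 2)*(k + 2)*(k + 4)*(k - 1)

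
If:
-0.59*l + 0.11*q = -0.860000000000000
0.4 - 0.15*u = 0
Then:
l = 0.186440677966102*q + 1.45762711864407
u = 2.67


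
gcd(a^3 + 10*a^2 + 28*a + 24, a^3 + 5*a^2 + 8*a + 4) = a^2 + 4*a + 4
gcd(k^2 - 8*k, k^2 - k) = k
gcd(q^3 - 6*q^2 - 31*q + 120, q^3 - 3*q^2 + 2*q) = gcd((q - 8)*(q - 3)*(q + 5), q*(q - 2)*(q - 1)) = 1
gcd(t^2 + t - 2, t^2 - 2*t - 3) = 1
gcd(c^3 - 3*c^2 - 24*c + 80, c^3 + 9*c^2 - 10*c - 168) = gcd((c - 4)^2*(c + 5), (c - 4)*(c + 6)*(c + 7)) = c - 4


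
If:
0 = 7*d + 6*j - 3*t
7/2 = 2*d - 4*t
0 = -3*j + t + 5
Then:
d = -87/52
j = 57/52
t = -89/52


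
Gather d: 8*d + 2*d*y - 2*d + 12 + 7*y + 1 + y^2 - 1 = d*(2*y + 6) + y^2 + 7*y + 12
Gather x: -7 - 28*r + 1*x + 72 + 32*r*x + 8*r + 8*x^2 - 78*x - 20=-20*r + 8*x^2 + x*(32*r - 77) + 45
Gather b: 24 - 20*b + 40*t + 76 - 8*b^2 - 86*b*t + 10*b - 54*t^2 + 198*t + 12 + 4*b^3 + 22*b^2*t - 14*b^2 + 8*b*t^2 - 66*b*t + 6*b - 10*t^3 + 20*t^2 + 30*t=4*b^3 + b^2*(22*t - 22) + b*(8*t^2 - 152*t - 4) - 10*t^3 - 34*t^2 + 268*t + 112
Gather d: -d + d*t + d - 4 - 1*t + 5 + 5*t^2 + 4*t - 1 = d*t + 5*t^2 + 3*t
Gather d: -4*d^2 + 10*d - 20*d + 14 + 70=-4*d^2 - 10*d + 84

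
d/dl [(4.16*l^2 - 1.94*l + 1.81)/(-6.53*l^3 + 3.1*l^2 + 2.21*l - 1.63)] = (27.1648*l^4 - 25.3364*l^3 + 50.6655*l^2 - 24.7836*l - 0.8379)/(42.6409*l^6 - 40.486*l^5 - 19.2526*l^4 + 34.9898*l^3 - 5.2219*l^2 - 7.2046*l + 2.6569)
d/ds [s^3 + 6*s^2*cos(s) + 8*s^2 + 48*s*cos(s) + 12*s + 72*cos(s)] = -6*s^2*sin(s) + 3*s^2 - 48*s*sin(s) + 12*s*cos(s) + 16*s - 72*sin(s) + 48*cos(s) + 12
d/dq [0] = 0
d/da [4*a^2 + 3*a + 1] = 8*a + 3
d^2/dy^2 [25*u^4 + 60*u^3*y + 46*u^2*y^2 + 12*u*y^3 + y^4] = 92*u^2 + 72*u*y + 12*y^2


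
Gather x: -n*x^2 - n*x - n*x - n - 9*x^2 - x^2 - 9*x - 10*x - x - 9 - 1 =-n + x^2*(-n - 10) + x*(-2*n - 20) - 10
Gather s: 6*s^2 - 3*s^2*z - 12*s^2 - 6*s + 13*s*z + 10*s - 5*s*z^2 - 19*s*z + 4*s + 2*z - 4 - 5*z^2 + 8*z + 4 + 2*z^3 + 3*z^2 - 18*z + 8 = s^2*(-3*z - 6) + s*(-5*z^2 - 6*z + 8) + 2*z^3 - 2*z^2 - 8*z + 8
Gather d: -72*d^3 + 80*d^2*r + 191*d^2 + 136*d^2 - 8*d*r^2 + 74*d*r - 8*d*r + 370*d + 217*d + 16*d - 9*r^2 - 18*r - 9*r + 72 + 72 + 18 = -72*d^3 + d^2*(80*r + 327) + d*(-8*r^2 + 66*r + 603) - 9*r^2 - 27*r + 162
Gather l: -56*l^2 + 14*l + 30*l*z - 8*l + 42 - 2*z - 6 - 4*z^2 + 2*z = -56*l^2 + l*(30*z + 6) - 4*z^2 + 36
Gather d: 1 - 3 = -2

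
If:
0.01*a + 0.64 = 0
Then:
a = -64.00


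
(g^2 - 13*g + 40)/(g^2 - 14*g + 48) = (g - 5)/(g - 6)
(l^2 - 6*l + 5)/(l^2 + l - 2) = (l - 5)/(l + 2)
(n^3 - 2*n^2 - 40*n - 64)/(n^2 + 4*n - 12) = (n^3 - 2*n^2 - 40*n - 64)/(n^2 + 4*n - 12)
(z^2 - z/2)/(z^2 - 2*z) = (z - 1/2)/(z - 2)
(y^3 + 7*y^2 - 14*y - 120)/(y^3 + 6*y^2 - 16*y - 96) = (y + 5)/(y + 4)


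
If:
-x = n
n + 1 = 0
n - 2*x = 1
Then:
No Solution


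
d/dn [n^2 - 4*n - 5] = 2*n - 4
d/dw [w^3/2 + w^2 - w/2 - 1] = 3*w^2/2 + 2*w - 1/2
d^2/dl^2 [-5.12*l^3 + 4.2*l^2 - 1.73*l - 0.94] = 8.4 - 30.72*l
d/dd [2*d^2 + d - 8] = 4*d + 1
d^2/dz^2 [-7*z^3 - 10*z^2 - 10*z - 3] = -42*z - 20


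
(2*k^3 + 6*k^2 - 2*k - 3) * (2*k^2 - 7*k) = 4*k^5 - 2*k^4 - 46*k^3 + 8*k^2 + 21*k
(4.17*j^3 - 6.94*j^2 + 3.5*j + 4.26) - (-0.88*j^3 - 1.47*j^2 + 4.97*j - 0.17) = 5.05*j^3 - 5.47*j^2 - 1.47*j + 4.43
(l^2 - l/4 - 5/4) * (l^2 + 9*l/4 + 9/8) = l^4 + 2*l^3 - 11*l^2/16 - 99*l/32 - 45/32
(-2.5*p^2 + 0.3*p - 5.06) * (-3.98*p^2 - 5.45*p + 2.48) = 9.95*p^4 + 12.431*p^3 + 12.3038*p^2 + 28.321*p - 12.5488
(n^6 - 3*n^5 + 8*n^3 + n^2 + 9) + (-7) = n^6 - 3*n^5 + 8*n^3 + n^2 + 2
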